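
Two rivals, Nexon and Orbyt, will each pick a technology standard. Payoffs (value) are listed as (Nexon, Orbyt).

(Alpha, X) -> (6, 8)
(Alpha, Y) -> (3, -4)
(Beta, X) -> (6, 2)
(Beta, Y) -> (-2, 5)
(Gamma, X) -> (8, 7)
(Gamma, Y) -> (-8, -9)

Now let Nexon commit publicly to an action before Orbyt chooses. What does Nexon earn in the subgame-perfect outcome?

Orbyt best-responds to each possible Nexon move:
- Alpha → Orbyt plays X (best of 8, -4); Nexon gets 6.
- Beta → Orbyt plays Y (best of 2, 5); Nexon gets -2.
- Gamma → Orbyt plays X (best of 7, -9); Nexon gets 8.
Among 6, -2, 8, the best is 8 at Gamma. Subgame-perfect outcome: (Gamma, X) with payoffs (8, 7).

8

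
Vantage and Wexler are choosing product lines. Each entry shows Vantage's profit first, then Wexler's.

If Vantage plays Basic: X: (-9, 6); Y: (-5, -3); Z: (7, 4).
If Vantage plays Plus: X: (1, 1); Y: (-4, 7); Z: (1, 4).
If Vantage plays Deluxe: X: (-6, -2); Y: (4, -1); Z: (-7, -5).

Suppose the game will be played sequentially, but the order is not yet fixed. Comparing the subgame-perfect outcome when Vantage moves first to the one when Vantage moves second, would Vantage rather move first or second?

If Vantage leads: Wexler's best replies are Basic→X, Plus→Y, Deluxe→Y; Vantage's induced payoffs -9, -4, 4; outcome (Deluxe, Y), payoffs (4, -1).
If Wexler leads: Vantage's best replies are X→Plus, Y→Deluxe, Z→Basic; Wexler's induced payoffs 1, -1, 4; outcome (Basic, Z), payoffs (7, 4).
Vantage gets 4 moving first and 7 moving second, so Vantage prefers to move second.

second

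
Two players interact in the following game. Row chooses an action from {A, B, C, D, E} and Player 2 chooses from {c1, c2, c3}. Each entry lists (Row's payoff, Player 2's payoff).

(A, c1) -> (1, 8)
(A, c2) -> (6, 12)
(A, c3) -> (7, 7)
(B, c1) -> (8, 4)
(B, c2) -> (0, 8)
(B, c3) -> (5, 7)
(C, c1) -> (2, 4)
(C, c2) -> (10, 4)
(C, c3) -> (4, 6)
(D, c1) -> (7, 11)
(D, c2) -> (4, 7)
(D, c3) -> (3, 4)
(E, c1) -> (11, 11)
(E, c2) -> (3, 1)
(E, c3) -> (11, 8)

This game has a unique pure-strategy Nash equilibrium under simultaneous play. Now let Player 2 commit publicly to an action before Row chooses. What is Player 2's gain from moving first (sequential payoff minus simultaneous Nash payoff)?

0

Backward induction with Player 2 moving first.
- c1: Row compares 1, 8, 2, 7, 11 and picks E; Player 2 would get 11.
- c2: Row compares 6, 0, 10, 4, 3 and picks C; Player 2 would get 4.
- c3: Row compares 7, 5, 4, 3, 11 and picks E; Player 2 would get 8.
Among 11, 4, 8, the best is 11 at c1. Subgame-perfect outcome: (E, c1) with payoffs (11, 11).
For the simultaneous game, intersect best replies.
Row's best replies: c1→E; c2→C; c3→E.
Player 2's best replies: A→c2; B→c2; C→c3; D→c1; E→c1.
Only (E, c1) has each player best-responding; Nash payoffs (11, 11).
Player 2's commitment gain: 11 − 11 = 0.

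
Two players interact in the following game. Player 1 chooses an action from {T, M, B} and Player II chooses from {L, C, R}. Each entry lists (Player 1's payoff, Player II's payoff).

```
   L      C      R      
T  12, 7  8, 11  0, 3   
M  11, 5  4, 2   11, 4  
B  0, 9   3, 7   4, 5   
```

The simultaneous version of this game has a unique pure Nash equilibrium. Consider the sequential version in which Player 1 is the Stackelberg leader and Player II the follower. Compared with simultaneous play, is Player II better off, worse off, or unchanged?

worse off

Solve by backward induction (Player 1 leads).
- T → Player II plays C (best of 7, 11, 3); Player 1 gets 8.
- M → Player II plays L (best of 5, 2, 4); Player 1 gets 11.
- B → Player II plays L (best of 9, 7, 5); Player 1 gets 0.
Among 8, 11, 0, the best is 11 at M. Subgame-perfect outcome: (M, L) with payoffs (11, 5).
For the simultaneous game, intersect best replies.
Player 1's best replies: L→T; C→T; R→M.
Player II's best replies: T→C; M→L; B→L.
The unique mutual best reply is (T, C), giving (8, 11).
Player II earns 5 sequentially versus 11 at the Nash outcome: worse off.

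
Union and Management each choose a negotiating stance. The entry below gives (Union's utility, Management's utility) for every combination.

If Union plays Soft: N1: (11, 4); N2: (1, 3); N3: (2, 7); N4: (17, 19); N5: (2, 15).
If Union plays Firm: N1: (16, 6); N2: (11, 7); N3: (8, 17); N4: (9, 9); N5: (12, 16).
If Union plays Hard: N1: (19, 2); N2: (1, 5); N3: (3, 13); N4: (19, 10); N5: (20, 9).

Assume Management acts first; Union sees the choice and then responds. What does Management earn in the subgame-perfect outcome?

17

Work backward from Union's decision.
- N1 → Union plays Hard (best of 11, 16, 19); Management gets 2.
- N2 → Union plays Firm (best of 1, 11, 1); Management gets 7.
- N3 → Union plays Firm (best of 2, 8, 3); Management gets 17.
- N4 → Union plays Hard (best of 17, 9, 19); Management gets 10.
- N5 → Union plays Hard (best of 2, 12, 20); Management gets 9.
Management's induced payoffs are 2, 7, 17, 10, 9, so Management commits to N3. Subgame-perfect outcome: (Firm, N3) with payoffs (8, 17).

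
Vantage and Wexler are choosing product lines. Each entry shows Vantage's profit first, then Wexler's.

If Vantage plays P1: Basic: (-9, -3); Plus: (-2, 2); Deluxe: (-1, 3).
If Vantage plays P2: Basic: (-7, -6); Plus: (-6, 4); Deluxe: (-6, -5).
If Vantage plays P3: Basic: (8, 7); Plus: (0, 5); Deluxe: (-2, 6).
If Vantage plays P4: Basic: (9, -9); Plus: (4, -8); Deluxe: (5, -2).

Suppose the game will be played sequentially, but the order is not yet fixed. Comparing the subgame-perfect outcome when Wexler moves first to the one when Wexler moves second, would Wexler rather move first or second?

If Vantage leads: Wexler's best replies are P1→Deluxe, P2→Plus, P3→Basic, P4→Deluxe; Vantage's induced payoffs -1, -6, 8, 5; outcome (P3, Basic), payoffs (8, 7).
If Wexler leads: Vantage's best replies are Basic→P4, Plus→P4, Deluxe→P4; Wexler's induced payoffs -9, -8, -2; outcome (P4, Deluxe), payoffs (5, -2).
Wexler gets -2 moving first and 7 moving second, so Wexler prefers to move second.

second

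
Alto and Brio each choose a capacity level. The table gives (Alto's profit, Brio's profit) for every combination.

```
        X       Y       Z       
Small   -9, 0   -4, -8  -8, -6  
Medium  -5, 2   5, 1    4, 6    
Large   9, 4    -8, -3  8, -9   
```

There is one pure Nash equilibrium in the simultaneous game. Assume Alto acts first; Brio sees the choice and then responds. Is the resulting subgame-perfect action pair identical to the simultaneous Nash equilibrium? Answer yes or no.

yes

Work backward from Brio's decision.
- Small → Brio plays X (best of 0, -8, -6); Alto gets -9.
- Medium → Brio plays Z (best of 2, 1, 6); Alto gets 4.
- Large → Brio plays X (best of 4, -3, -9); Alto gets 9.
Among -9, 4, 9, the best is 9 at Large. Subgame-perfect outcome: (Large, X) with payoffs (9, 4).
Now find the simultaneous Nash equilibrium.
Alto's best replies: X→Large; Y→Medium; Z→Large.
Brio's best replies: Small→X; Medium→Z; Large→X.
Only (Large, X) has each player best-responding; Nash payoffs (9, 4).
Sequential outcome (Large, X) coincides with the Nash profile (Large, X).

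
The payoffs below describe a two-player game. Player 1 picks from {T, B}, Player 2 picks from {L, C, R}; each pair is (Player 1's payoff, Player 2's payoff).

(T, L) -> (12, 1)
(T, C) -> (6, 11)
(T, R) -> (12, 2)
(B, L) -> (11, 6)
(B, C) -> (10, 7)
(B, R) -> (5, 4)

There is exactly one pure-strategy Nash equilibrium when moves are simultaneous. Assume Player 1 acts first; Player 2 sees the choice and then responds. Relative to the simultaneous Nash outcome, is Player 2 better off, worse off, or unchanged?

unchanged

Backward induction with Player 1 moving first.
- T → Player 2 plays C (best of 1, 11, 2); Player 1 gets 6.
- B → Player 2 plays C (best of 6, 7, 4); Player 1 gets 10.
Maximizing over 6, 10, Player 1 chooses B. Subgame-perfect outcome: (B, C) with payoffs (10, 7).
For the simultaneous game, intersect best replies.
Player 1's best replies: L→T; C→B; R→T.
Player 2's best replies: T→C; B→C.
Only (B, C) has each player best-responding; Nash payoffs (10, 7).
Player 2 earns 7 sequentially versus 7 at the Nash outcome: unchanged.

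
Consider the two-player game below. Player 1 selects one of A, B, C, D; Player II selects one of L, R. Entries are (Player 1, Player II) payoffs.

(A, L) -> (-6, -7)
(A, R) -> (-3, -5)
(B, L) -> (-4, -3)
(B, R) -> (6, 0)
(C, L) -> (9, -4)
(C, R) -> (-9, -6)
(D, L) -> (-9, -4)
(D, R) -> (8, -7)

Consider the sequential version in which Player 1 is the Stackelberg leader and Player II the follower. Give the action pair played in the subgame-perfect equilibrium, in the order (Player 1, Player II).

Backward induction with Player 1 moving first.
- A: BR = R, leader payoff -3.
- B: BR = R, leader payoff 6.
- C: BR = L, leader payoff 9.
- D: BR = L, leader payoff -9.
Maximizing over -3, 6, 9, -9, Player 1 chooses C. Subgame-perfect outcome: (C, L) with payoffs (9, -4).

(C, L)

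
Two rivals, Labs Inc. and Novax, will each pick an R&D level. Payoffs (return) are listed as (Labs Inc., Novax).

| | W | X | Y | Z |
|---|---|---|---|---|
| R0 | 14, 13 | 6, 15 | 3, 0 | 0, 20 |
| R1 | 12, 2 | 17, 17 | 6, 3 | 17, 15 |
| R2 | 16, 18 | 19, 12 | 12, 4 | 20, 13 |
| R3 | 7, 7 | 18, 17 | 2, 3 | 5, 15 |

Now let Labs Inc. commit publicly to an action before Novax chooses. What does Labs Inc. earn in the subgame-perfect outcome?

Solve by backward induction (Labs Inc. leads).
- R0 → Novax plays Z (best of 13, 15, 0, 20); Labs Inc. gets 0.
- R1 → Novax plays X (best of 2, 17, 3, 15); Labs Inc. gets 17.
- R2 → Novax plays W (best of 18, 12, 4, 13); Labs Inc. gets 16.
- R3 → Novax plays X (best of 7, 17, 3, 15); Labs Inc. gets 18.
Labs Inc.'s induced payoffs are 0, 17, 16, 18, so Labs Inc. commits to R3. Subgame-perfect outcome: (R3, X) with payoffs (18, 17).

18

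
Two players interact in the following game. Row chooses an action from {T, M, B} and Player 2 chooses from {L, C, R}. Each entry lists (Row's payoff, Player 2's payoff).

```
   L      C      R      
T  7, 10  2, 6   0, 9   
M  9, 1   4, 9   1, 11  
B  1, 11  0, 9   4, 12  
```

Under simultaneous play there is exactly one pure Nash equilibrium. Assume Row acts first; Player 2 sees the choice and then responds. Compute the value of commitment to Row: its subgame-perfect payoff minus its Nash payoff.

3

Work backward from Player 2's decision.
- T → Player 2 plays L (best of 10, 6, 9); Row gets 7.
- M → Player 2 plays R (best of 1, 9, 11); Row gets 1.
- B → Player 2 plays R (best of 11, 9, 12); Row gets 4.
Among 7, 1, 4, the best is 7 at T. Subgame-perfect outcome: (T, L) with payoffs (7, 10).
For the simultaneous game, intersect best replies.
Row's best replies: L→M; C→M; R→B.
Player 2's best replies: T→L; M→R; B→R.
Only (B, R) has each player best-responding; Nash payoffs (4, 12).
Row's commitment gain: 7 − 4 = 3.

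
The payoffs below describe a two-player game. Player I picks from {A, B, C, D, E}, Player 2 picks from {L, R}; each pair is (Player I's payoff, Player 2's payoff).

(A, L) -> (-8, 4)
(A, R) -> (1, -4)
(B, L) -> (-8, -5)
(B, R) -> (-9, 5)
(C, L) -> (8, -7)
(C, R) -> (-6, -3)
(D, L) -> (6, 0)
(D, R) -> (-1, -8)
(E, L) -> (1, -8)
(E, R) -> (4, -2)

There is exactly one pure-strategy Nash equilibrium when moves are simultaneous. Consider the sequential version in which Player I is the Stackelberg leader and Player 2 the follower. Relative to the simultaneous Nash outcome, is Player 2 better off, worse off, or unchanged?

Backward induction with Player I moving first.
- A: BR = L, leader payoff -8.
- B: BR = R, leader payoff -9.
- C: BR = R, leader payoff -6.
- D: BR = L, leader payoff 6.
- E: BR = R, leader payoff 4.
Maximizing over -8, -9, -6, 6, 4, Player I chooses D. Subgame-perfect outcome: (D, L) with payoffs (6, 0).
For the simultaneous game, intersect best replies.
Player I's best replies: L→C; R→E.
Player 2's best replies: A→L; B→R; C→R; D→L; E→R.
Only (E, R) has each player best-responding; Nash payoffs (4, -2).
Player 2 earns 0 sequentially versus -2 at the Nash outcome: better off.

better off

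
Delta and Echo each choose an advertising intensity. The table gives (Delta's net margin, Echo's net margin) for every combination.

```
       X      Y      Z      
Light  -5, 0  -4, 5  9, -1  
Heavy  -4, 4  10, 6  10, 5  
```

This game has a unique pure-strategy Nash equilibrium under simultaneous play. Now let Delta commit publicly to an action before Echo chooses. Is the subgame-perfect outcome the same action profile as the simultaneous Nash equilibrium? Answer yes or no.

Backward induction with Delta moving first.
- Light → Echo plays Y (best of 0, 5, -1); Delta gets -4.
- Heavy → Echo plays Y (best of 4, 6, 5); Delta gets 10.
Maximizing over -4, 10, Delta chooses Heavy. Subgame-perfect outcome: (Heavy, Y) with payoffs (10, 6).
Now find the simultaneous Nash equilibrium.
Delta's best replies: X→Heavy; Y→Heavy; Z→Heavy.
Echo's best replies: Light→Y; Heavy→Y.
Only (Heavy, Y) has each player best-responding; Nash payoffs (10, 6).
Sequential outcome (Heavy, Y) coincides with the Nash profile (Heavy, Y).

yes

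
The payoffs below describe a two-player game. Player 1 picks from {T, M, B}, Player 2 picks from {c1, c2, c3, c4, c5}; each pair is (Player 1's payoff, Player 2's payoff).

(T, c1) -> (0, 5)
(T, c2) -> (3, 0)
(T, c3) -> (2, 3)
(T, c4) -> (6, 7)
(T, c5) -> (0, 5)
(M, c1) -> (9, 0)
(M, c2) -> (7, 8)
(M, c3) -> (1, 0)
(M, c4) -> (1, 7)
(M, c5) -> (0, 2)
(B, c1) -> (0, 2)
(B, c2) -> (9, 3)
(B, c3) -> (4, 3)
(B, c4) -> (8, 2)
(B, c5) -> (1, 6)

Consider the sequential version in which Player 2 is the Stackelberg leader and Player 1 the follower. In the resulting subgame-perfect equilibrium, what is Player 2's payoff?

Work backward from Player 1's decision.
- c1 → Player 1 plays M (best of 0, 9, 0); Player 2 gets 0.
- c2 → Player 1 plays B (best of 3, 7, 9); Player 2 gets 3.
- c3 → Player 1 plays B (best of 2, 1, 4); Player 2 gets 3.
- c4 → Player 1 plays B (best of 6, 1, 8); Player 2 gets 2.
- c5 → Player 1 plays B (best of 0, 0, 1); Player 2 gets 6.
Among 0, 3, 3, 2, 6, the best is 6 at c5. Subgame-perfect outcome: (B, c5) with payoffs (1, 6).

6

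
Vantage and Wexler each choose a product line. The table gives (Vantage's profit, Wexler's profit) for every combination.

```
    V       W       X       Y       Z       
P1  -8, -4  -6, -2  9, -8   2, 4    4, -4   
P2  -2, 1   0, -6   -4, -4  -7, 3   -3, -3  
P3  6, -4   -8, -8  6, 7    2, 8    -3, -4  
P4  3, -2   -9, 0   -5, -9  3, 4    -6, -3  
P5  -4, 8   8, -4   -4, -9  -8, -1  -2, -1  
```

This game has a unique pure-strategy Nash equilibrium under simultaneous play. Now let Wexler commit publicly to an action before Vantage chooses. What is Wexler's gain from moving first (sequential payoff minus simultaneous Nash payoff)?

Work backward from Vantage's decision.
- V: Vantage compares -8, -2, 6, 3, -4 and picks P3; Wexler would get -4.
- W: Vantage compares -6, 0, -8, -9, 8 and picks P5; Wexler would get -4.
- X: Vantage compares 9, -4, 6, -5, -4 and picks P1; Wexler would get -8.
- Y: Vantage compares 2, -7, 2, 3, -8 and picks P4; Wexler would get 4.
- Z: Vantage compares 4, -3, -3, -6, -2 and picks P1; Wexler would get -4.
Among -4, -4, -8, 4, -4, the best is 4 at Y. Subgame-perfect outcome: (P4, Y) with payoffs (3, 4).
Under simultaneous play:
Vantage's best replies: V→P3; W→P5; X→P1; Y→P4; Z→P1.
Wexler's best replies: P1→Y; P2→Y; P3→Y; P4→Y; P5→V.
The unique mutual best reply is (P4, Y), giving (3, 4).
Wexler's commitment gain: 4 − 4 = 0.

0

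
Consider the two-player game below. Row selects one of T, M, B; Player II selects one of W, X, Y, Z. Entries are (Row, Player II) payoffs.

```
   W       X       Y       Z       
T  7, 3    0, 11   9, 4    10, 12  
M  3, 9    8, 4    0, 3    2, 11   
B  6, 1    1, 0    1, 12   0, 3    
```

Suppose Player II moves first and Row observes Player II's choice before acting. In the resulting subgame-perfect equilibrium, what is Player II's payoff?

12

Row best-responds to each possible Player II move:
- W: BR = T, leader payoff 3.
- X: BR = M, leader payoff 4.
- Y: BR = T, leader payoff 4.
- Z: BR = T, leader payoff 12.
Maximizing over 3, 4, 4, 12, Player II chooses Z. Subgame-perfect outcome: (T, Z) with payoffs (10, 12).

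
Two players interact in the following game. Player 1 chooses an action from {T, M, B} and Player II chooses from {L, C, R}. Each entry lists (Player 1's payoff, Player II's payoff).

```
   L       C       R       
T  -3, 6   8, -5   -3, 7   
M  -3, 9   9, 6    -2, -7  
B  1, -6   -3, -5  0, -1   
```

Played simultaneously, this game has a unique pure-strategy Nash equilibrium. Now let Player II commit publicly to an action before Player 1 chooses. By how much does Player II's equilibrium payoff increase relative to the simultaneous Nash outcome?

Backward induction with Player II moving first.
- L: Player 1 compares -3, -3, 1 and picks B; Player II would get -6.
- C: Player 1 compares 8, 9, -3 and picks M; Player II would get 6.
- R: Player 1 compares -3, -2, 0 and picks B; Player II would get -1.
Maximizing over -6, 6, -1, Player II chooses C. Subgame-perfect outcome: (M, C) with payoffs (9, 6).
For the simultaneous game, intersect best replies.
Player 1's best replies: L→B; C→M; R→B.
Player II's best replies: T→R; M→L; B→R.
The unique mutual best reply is (B, R), giving (0, -1).
Player II's commitment gain: 6 − -1 = 7.

7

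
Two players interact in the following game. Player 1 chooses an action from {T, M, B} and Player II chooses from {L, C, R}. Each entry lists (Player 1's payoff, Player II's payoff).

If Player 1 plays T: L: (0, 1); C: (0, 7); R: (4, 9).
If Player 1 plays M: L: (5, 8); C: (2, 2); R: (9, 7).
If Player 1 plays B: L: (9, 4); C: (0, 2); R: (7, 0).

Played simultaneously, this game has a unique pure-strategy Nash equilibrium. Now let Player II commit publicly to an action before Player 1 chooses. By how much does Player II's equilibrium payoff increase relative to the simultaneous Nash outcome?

3

Backward induction with Player II moving first.
- L → Player 1 plays B (best of 0, 5, 9); Player II gets 4.
- C → Player 1 plays M (best of 0, 2, 0); Player II gets 2.
- R → Player 1 plays M (best of 4, 9, 7); Player II gets 7.
Maximizing over 4, 2, 7, Player II chooses R. Subgame-perfect outcome: (M, R) with payoffs (9, 7).
For the simultaneous game, intersect best replies.
Player 1's best replies: L→B; C→M; R→M.
Player II's best replies: T→R; M→L; B→L.
The unique mutual best reply is (B, L), giving (9, 4).
Player II's commitment gain: 7 − 4 = 3.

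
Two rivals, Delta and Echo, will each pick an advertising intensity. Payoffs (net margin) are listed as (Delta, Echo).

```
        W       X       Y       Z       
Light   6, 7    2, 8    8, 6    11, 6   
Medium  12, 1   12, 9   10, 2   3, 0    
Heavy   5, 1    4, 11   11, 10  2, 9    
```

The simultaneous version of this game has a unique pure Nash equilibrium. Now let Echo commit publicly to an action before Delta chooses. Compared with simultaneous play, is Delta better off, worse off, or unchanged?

Solve by backward induction (Echo leads).
- W: BR = Medium, leader payoff 1.
- X: BR = Medium, leader payoff 9.
- Y: BR = Heavy, leader payoff 10.
- Z: BR = Light, leader payoff 6.
Among 1, 9, 10, 6, the best is 10 at Y. Subgame-perfect outcome: (Heavy, Y) with payoffs (11, 10).
Now find the simultaneous Nash equilibrium.
Delta's best replies: W→Medium; X→Medium; Y→Heavy; Z→Light.
Echo's best replies: Light→X; Medium→X; Heavy→X.
The unique mutual best reply is (Medium, X), giving (12, 9).
Delta earns 11 sequentially versus 12 at the Nash outcome: worse off.

worse off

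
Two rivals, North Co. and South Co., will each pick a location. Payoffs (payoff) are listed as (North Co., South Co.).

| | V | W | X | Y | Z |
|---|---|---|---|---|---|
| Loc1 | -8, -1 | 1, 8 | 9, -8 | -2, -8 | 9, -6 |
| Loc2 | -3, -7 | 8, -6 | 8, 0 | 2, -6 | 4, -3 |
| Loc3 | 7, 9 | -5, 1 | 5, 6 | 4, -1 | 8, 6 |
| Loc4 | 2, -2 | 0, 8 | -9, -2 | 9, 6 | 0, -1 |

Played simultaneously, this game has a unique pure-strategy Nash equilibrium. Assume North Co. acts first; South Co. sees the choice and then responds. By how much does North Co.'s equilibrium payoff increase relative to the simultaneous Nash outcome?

Backward induction with North Co. moving first.
- Loc1: South Co. compares -1, 8, -8, -8, -6 and picks W; North Co. would get 1.
- Loc2: South Co. compares -7, -6, 0, -6, -3 and picks X; North Co. would get 8.
- Loc3: South Co. compares 9, 1, 6, -1, 6 and picks V; North Co. would get 7.
- Loc4: South Co. compares -2, 8, -2, 6, -1 and picks W; North Co. would get 0.
Maximizing over 1, 8, 7, 0, North Co. chooses Loc2. Subgame-perfect outcome: (Loc2, X) with payoffs (8, 0).
Under simultaneous play:
North Co.'s best replies: V→Loc3; W→Loc2; X→Loc1; Y→Loc4; Z→Loc1.
South Co.'s best replies: Loc1→W; Loc2→X; Loc3→V; Loc4→W.
Only (Loc3, V) has each player best-responding; Nash payoffs (7, 9).
North Co.'s commitment gain: 8 − 7 = 1.

1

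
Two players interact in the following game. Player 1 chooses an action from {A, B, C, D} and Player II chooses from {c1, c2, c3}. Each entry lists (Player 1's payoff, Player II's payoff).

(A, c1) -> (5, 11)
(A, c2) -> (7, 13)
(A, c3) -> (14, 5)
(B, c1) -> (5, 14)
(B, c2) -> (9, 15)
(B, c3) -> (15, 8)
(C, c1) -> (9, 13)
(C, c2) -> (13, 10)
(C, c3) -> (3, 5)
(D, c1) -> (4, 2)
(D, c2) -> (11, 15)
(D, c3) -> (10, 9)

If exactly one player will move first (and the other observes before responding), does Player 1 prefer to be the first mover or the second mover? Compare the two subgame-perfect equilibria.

If Player 1 leads: Player II's best replies are A→c2, B→c2, C→c1, D→c2; Player 1's induced payoffs 7, 9, 9, 11; outcome (D, c2), payoffs (11, 15).
If Player II leads: Player 1's best replies are c1→C, c2→C, c3→B; Player II's induced payoffs 13, 10, 8; outcome (C, c1), payoffs (9, 13).
Player 1 gets 11 moving first and 9 moving second, so Player 1 prefers to move first.

first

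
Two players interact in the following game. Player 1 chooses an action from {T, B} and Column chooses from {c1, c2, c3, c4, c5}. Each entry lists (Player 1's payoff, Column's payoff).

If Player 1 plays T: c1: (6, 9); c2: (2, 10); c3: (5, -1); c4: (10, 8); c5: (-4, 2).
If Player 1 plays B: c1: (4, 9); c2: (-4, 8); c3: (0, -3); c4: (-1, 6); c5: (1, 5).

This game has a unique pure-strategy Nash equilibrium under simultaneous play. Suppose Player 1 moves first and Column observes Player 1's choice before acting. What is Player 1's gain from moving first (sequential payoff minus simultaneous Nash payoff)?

Column best-responds to each possible Player 1 move:
- T: BR = c2, leader payoff 2.
- B: BR = c1, leader payoff 4.
Maximizing over 2, 4, Player 1 chooses B. Subgame-perfect outcome: (B, c1) with payoffs (4, 9).
Under simultaneous play:
Player 1's best replies: c1→T; c2→T; c3→T; c4→T; c5→B.
Column's best replies: T→c2; B→c1.
The unique mutual best reply is (T, c2), giving (2, 10).
Player 1's commitment gain: 4 − 2 = 2.

2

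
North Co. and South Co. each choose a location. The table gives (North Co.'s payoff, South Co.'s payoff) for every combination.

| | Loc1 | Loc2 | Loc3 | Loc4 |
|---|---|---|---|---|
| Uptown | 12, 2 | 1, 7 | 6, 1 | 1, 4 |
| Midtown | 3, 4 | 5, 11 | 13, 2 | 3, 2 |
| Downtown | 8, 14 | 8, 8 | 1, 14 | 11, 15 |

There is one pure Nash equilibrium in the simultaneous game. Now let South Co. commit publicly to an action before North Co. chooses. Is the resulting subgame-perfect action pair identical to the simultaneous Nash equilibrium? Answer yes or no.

Backward induction with South Co. moving first.
- Loc1: North Co. compares 12, 3, 8 and picks Uptown; South Co. would get 2.
- Loc2: North Co. compares 1, 5, 8 and picks Downtown; South Co. would get 8.
- Loc3: North Co. compares 6, 13, 1 and picks Midtown; South Co. would get 2.
- Loc4: North Co. compares 1, 3, 11 and picks Downtown; South Co. would get 15.
South Co.'s induced payoffs are 2, 8, 2, 15, so South Co. commits to Loc4. Subgame-perfect outcome: (Downtown, Loc4) with payoffs (11, 15).
For the simultaneous game, intersect best replies.
North Co.'s best replies: Loc1→Uptown; Loc2→Downtown; Loc3→Midtown; Loc4→Downtown.
South Co.'s best replies: Uptown→Loc2; Midtown→Loc2; Downtown→Loc4.
Only (Downtown, Loc4) has each player best-responding; Nash payoffs (11, 15).
Sequential outcome (Downtown, Loc4) coincides with the Nash profile (Downtown, Loc4).

yes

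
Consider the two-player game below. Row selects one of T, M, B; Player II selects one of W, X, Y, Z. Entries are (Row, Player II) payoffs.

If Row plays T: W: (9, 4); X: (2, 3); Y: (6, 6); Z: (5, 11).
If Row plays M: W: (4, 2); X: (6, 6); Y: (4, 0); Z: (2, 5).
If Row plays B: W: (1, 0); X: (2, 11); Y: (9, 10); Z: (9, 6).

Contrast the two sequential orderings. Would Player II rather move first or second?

If Row leads: Player II's best replies are T→Z, M→X, B→X; Row's induced payoffs 5, 6, 2; outcome (M, X), payoffs (6, 6).
If Player II leads: Row's best replies are W→T, X→M, Y→B, Z→B; Player II's induced payoffs 4, 6, 10, 6; outcome (B, Y), payoffs (9, 10).
Player II gets 10 moving first and 6 moving second, so Player II prefers to move first.

first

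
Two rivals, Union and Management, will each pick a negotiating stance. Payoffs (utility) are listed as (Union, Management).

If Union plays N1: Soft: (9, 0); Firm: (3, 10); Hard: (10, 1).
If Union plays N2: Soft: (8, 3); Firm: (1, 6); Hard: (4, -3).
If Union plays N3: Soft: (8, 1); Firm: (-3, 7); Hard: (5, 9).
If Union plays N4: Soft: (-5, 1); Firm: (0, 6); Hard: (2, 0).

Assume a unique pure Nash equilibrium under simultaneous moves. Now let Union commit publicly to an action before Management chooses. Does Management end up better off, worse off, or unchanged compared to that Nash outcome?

Management best-responds to each possible Union move:
- N1: Management compares 0, 10, 1 and picks Firm; Union would get 3.
- N2: Management compares 3, 6, -3 and picks Firm; Union would get 1.
- N3: Management compares 1, 7, 9 and picks Hard; Union would get 5.
- N4: Management compares 1, 6, 0 and picks Firm; Union would get 0.
Maximizing over 3, 1, 5, 0, Union chooses N3. Subgame-perfect outcome: (N3, Hard) with payoffs (5, 9).
Now find the simultaneous Nash equilibrium.
Union's best replies: Soft→N1; Firm→N1; Hard→N1.
Management's best replies: N1→Firm; N2→Firm; N3→Hard; N4→Firm.
Only (N1, Firm) has each player best-responding; Nash payoffs (3, 10).
Management earns 9 sequentially versus 10 at the Nash outcome: worse off.

worse off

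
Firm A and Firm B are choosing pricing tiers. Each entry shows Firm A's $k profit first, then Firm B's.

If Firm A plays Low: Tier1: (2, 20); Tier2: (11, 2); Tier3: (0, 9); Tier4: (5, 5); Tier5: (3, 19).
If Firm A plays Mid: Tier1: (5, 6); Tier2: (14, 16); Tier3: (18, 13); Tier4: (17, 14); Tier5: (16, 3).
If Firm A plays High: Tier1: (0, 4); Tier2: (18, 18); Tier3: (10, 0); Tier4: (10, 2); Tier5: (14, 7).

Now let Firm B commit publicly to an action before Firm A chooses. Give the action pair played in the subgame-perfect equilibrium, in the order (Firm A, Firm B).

Backward induction with Firm B moving first.
- Tier1: BR = Mid, leader payoff 6.
- Tier2: BR = High, leader payoff 18.
- Tier3: BR = Mid, leader payoff 13.
- Tier4: BR = Mid, leader payoff 14.
- Tier5: BR = Mid, leader payoff 3.
Among 6, 18, 13, 14, 3, the best is 18 at Tier2. Subgame-perfect outcome: (High, Tier2) with payoffs (18, 18).

(High, Tier2)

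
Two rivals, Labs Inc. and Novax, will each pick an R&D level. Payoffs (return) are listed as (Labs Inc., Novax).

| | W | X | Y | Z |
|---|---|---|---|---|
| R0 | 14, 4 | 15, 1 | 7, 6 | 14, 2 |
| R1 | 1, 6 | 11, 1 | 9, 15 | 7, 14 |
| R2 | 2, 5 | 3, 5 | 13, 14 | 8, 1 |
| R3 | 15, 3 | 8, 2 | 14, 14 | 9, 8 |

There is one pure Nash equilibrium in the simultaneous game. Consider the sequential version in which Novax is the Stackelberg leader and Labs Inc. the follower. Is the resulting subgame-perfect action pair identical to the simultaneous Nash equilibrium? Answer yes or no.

yes

Labs Inc. best-responds to each possible Novax move:
- W: Labs Inc. compares 14, 1, 2, 15 and picks R3; Novax would get 3.
- X: Labs Inc. compares 15, 11, 3, 8 and picks R0; Novax would get 1.
- Y: Labs Inc. compares 7, 9, 13, 14 and picks R3; Novax would get 14.
- Z: Labs Inc. compares 14, 7, 8, 9 and picks R0; Novax would get 2.
Novax's induced payoffs are 3, 1, 14, 2, so Novax commits to Y. Subgame-perfect outcome: (R3, Y) with payoffs (14, 14).
For the simultaneous game, intersect best replies.
Labs Inc.'s best replies: W→R3; X→R0; Y→R3; Z→R0.
Novax's best replies: R0→Y; R1→Y; R2→Y; R3→Y.
The unique mutual best reply is (R3, Y), giving (14, 14).
Sequential outcome (R3, Y) coincides with the Nash profile (R3, Y).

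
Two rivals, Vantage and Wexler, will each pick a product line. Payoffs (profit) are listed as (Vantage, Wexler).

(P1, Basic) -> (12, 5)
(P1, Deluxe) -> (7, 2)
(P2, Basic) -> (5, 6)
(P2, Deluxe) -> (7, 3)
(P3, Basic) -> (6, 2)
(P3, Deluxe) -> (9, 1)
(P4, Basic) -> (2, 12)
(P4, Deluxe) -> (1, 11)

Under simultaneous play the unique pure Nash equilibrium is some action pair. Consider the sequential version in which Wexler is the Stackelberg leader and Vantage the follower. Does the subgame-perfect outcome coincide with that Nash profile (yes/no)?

yes

Solve by backward induction (Wexler leads).
- Basic: BR = P1, leader payoff 5.
- Deluxe: BR = P3, leader payoff 1.
Wexler's induced payoffs are 5, 1, so Wexler commits to Basic. Subgame-perfect outcome: (P1, Basic) with payoffs (12, 5).
Now find the simultaneous Nash equilibrium.
Vantage's best replies: Basic→P1; Deluxe→P3.
Wexler's best replies: P1→Basic; P2→Basic; P3→Basic; P4→Basic.
Only (P1, Basic) has each player best-responding; Nash payoffs (12, 5).
Sequential outcome (P1, Basic) coincides with the Nash profile (P1, Basic).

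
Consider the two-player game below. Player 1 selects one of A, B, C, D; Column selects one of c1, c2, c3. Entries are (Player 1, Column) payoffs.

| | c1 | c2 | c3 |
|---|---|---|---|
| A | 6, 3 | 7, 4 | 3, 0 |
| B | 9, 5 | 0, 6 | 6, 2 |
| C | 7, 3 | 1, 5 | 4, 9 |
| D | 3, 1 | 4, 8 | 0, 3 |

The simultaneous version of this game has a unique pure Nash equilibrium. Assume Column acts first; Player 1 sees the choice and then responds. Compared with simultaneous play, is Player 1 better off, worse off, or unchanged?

Backward induction with Column moving first.
- c1: BR = B, leader payoff 5.
- c2: BR = A, leader payoff 4.
- c3: BR = B, leader payoff 2.
Column's induced payoffs are 5, 4, 2, so Column commits to c1. Subgame-perfect outcome: (B, c1) with payoffs (9, 5).
For the simultaneous game, intersect best replies.
Player 1's best replies: c1→B; c2→A; c3→B.
Column's best replies: A→c2; B→c2; C→c3; D→c2.
The unique mutual best reply is (A, c2), giving (7, 4).
Player 1 earns 9 sequentially versus 7 at the Nash outcome: better off.

better off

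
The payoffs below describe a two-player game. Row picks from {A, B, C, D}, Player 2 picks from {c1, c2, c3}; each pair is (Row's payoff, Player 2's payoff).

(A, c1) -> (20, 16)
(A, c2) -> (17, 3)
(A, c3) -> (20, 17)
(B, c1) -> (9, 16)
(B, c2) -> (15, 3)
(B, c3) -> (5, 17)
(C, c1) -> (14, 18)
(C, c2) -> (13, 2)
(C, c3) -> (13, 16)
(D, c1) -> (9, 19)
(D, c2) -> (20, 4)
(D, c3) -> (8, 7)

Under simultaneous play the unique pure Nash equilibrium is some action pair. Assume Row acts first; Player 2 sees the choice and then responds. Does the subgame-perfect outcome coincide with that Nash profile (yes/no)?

Work backward from Player 2's decision.
- A: BR = c3, leader payoff 20.
- B: BR = c3, leader payoff 5.
- C: BR = c1, leader payoff 14.
- D: BR = c1, leader payoff 9.
Among 20, 5, 14, 9, the best is 20 at A. Subgame-perfect outcome: (A, c3) with payoffs (20, 17).
Now find the simultaneous Nash equilibrium.
Row's best replies: c1→A; c2→D; c3→A.
Player 2's best replies: A→c3; B→c3; C→c1; D→c1.
Only (A, c3) has each player best-responding; Nash payoffs (20, 17).
Sequential outcome (A, c3) coincides with the Nash profile (A, c3).

yes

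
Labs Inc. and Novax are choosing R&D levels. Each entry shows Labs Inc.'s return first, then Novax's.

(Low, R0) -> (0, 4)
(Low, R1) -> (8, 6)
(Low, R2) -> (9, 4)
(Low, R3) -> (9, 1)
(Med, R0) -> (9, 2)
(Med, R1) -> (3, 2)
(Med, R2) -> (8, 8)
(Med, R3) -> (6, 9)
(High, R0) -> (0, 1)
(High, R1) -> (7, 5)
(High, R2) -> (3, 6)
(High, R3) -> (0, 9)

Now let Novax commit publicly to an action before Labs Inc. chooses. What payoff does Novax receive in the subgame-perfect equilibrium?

6

Backward induction with Novax moving first.
- R0: BR = Med, leader payoff 2.
- R1: BR = Low, leader payoff 6.
- R2: BR = Low, leader payoff 4.
- R3: BR = Low, leader payoff 1.
Maximizing over 2, 6, 4, 1, Novax chooses R1. Subgame-perfect outcome: (Low, R1) with payoffs (8, 6).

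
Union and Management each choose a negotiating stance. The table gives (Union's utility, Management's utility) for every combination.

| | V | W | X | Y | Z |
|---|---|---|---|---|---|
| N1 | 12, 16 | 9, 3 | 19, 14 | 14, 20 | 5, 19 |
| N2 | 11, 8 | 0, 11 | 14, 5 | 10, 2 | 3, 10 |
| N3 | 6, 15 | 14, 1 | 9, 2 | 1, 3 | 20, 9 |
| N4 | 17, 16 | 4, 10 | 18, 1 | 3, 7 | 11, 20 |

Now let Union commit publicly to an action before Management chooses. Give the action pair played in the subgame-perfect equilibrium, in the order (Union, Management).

Solve by backward induction (Union leads).
- N1 → Management plays Y (best of 16, 3, 14, 20, 19); Union gets 14.
- N2 → Management plays W (best of 8, 11, 5, 2, 10); Union gets 0.
- N3 → Management plays V (best of 15, 1, 2, 3, 9); Union gets 6.
- N4 → Management plays Z (best of 16, 10, 1, 7, 20); Union gets 11.
Union's induced payoffs are 14, 0, 6, 11, so Union commits to N1. Subgame-perfect outcome: (N1, Y) with payoffs (14, 20).

(N1, Y)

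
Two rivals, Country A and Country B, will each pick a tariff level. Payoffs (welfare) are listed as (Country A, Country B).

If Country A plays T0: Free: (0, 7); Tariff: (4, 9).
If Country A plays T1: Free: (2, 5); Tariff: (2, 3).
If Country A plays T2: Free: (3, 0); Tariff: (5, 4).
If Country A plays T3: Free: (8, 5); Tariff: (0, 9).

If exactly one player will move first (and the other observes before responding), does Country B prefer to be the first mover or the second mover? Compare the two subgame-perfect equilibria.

If Country A leads: Country B's best replies are T0→Tariff, T1→Free, T2→Tariff, T3→Tariff; Country A's induced payoffs 4, 2, 5, 0; outcome (T2, Tariff), payoffs (5, 4).
If Country B leads: Country A's best replies are Free→T3, Tariff→T2; Country B's induced payoffs 5, 4; outcome (T3, Free), payoffs (8, 5).
Country B gets 5 moving first and 4 moving second, so Country B prefers to move first.

first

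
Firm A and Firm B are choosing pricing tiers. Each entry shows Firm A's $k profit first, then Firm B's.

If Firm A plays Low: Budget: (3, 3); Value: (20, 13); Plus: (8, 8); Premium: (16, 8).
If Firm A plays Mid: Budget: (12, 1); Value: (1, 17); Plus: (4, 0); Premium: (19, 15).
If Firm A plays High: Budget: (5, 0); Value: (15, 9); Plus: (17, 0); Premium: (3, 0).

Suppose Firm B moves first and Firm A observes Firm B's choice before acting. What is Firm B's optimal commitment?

Firm A best-responds to each possible Firm B move:
- Budget: Firm A compares 3, 12, 5 and picks Mid; Firm B would get 1.
- Value: Firm A compares 20, 1, 15 and picks Low; Firm B would get 13.
- Plus: Firm A compares 8, 4, 17 and picks High; Firm B would get 0.
- Premium: Firm A compares 16, 19, 3 and picks Mid; Firm B would get 15.
Firm B's induced payoffs are 1, 13, 0, 15, so Firm B commits to Premium. Subgame-perfect outcome: (Mid, Premium) with payoffs (19, 15).

Premium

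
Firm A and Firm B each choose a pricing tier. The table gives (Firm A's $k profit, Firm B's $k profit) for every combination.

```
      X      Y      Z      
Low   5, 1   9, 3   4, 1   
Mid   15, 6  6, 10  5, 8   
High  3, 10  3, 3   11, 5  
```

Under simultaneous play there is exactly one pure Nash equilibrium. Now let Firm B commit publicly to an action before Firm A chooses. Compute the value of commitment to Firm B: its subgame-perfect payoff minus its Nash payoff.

Work backward from Firm A's decision.
- X: BR = Mid, leader payoff 6.
- Y: BR = Low, leader payoff 3.
- Z: BR = High, leader payoff 5.
Maximizing over 6, 3, 5, Firm B chooses X. Subgame-perfect outcome: (Mid, X) with payoffs (15, 6).
For the simultaneous game, intersect best replies.
Firm A's best replies: X→Mid; Y→Low; Z→High.
Firm B's best replies: Low→Y; Mid→Y; High→X.
Only (Low, Y) has each player best-responding; Nash payoffs (9, 3).
Firm B's commitment gain: 6 − 3 = 3.

3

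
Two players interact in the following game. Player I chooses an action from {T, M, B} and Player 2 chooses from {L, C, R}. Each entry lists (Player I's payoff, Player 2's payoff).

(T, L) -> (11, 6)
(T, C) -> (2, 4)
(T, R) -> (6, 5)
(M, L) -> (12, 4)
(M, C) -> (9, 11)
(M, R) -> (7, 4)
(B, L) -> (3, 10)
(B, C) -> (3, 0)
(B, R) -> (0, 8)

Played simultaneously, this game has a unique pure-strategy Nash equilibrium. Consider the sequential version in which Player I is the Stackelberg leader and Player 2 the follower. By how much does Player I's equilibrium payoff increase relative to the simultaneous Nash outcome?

Solve by backward induction (Player I leads).
- T: BR = L, leader payoff 11.
- M: BR = C, leader payoff 9.
- B: BR = L, leader payoff 3.
Among 11, 9, 3, the best is 11 at T. Subgame-perfect outcome: (T, L) with payoffs (11, 6).
Now find the simultaneous Nash equilibrium.
Player I's best replies: L→M; C→M; R→M.
Player 2's best replies: T→L; M→C; B→L.
Only (M, C) has each player best-responding; Nash payoffs (9, 11).
Player I's commitment gain: 11 − 9 = 2.

2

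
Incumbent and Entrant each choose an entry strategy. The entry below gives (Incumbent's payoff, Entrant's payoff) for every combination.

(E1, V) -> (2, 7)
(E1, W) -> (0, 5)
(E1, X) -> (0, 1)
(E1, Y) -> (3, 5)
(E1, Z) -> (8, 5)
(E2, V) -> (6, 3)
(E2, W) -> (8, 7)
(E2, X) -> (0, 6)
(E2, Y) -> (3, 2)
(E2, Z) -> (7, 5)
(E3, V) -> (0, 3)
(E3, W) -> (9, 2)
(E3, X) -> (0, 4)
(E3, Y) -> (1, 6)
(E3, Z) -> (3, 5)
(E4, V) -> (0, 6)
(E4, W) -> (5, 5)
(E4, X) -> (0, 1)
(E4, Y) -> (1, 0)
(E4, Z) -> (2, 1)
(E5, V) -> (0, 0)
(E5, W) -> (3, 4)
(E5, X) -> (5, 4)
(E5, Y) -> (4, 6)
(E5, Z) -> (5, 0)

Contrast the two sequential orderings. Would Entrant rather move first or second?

If Incumbent leads: Entrant's best replies are E1→V, E2→W, E3→Y, E4→V, E5→Y; Incumbent's induced payoffs 2, 8, 1, 0, 4; outcome (E2, W), payoffs (8, 7).
If Entrant leads: Incumbent's best replies are V→E2, W→E3, X→E5, Y→E5, Z→E1; Entrant's induced payoffs 3, 2, 4, 6, 5; outcome (E5, Y), payoffs (4, 6).
Entrant gets 6 moving first and 7 moving second, so Entrant prefers to move second.

second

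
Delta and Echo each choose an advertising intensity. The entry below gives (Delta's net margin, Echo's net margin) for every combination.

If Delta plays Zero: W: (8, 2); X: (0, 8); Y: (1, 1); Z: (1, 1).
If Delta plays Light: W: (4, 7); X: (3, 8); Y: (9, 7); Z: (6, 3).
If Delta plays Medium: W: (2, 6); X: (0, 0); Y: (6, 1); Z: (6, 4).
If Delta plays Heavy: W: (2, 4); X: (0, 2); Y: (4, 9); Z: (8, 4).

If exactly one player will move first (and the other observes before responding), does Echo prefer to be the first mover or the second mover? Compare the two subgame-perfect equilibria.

second

If Delta leads: Echo's best replies are Zero→X, Light→X, Medium→W, Heavy→Y; Delta's induced payoffs 0, 3, 2, 4; outcome (Heavy, Y), payoffs (4, 9).
If Echo leads: Delta's best replies are W→Zero, X→Light, Y→Light, Z→Heavy; Echo's induced payoffs 2, 8, 7, 4; outcome (Light, X), payoffs (3, 8).
Echo gets 8 moving first and 9 moving second, so Echo prefers to move second.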